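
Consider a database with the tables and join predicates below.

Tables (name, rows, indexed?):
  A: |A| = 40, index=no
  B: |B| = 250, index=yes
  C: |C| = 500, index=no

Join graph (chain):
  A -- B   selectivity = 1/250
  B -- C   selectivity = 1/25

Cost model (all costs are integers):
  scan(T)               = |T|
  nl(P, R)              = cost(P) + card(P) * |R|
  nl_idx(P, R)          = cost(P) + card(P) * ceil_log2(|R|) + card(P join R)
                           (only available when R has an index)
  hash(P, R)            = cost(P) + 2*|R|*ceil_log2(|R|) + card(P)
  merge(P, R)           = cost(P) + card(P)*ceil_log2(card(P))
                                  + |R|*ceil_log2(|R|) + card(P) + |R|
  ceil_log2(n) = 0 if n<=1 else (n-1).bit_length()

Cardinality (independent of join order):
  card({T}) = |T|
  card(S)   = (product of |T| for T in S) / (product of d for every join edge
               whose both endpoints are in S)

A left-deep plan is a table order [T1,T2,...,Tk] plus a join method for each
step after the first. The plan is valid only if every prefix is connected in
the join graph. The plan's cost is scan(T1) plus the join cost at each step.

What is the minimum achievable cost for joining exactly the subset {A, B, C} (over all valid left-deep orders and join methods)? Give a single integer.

5680

Selinger DP over subsets of {A,B,C}:
  {A}: scan cost=40, card=40
  {B}: scan cost=250, card=250
  {C}: scan cost=500, card=500
  {AB}: card=40; try (B,nl_idx)→400, (A,hash)→980, (B,merge)→2570, (A,merge)→2780, (B,hash)→4080, (B,nl)→10040 …(+1); best=400 via (B,nl_idx)
  {BC}: card=5000; try (B,hash)→5000, (C,merge)→7500, (B,merge)→7750, (C,hash)→9500, (B,nl_idx)→9500, (C,nl)→125250 …(+1); best=5000 via (B,hash)
  {ABC}: card=800; try (C,merge)→5680, (C,hash)→9440, (A,hash)→10480, (C,nl)→20400, (A,merge)→75280, (A,nl)→205000; best=5680 via (C,merge)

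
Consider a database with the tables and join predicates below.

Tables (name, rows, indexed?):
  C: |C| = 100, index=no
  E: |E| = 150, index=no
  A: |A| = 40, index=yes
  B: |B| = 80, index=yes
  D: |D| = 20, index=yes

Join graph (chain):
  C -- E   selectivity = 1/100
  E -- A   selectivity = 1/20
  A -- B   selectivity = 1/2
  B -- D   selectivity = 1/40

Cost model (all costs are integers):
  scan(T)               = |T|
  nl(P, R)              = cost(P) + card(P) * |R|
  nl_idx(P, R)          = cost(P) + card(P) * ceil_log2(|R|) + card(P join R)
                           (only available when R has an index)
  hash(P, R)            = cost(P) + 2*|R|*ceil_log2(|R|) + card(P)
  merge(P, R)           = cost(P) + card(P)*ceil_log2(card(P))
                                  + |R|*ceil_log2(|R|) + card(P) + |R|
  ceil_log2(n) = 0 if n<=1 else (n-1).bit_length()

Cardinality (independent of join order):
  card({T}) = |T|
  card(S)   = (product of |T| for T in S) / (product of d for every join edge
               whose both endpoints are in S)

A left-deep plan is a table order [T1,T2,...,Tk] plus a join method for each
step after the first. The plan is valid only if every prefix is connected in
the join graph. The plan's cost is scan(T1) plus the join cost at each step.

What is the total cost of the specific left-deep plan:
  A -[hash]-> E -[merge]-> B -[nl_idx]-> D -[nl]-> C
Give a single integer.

672120

step 1: scan A: cost=40, card=40
step 2: join E via hash
    card(P join E) = 40*150/(20) = 300
    cost = 40 + 2*150*8 + 40 = 2480
step 3: join B via merge
    card(P join B) = 300*80/(2) = 12000
    cost = 2480 + 300*9 + 80*7 + 300 + 80 = 6120
step 4: join D via nl_idx
    card(P join D) = 12000*20/(40) = 6000
    cost = 6120 + 12000*5 + 6000 = 72120
step 5: join C via nl
    card(P join C) = 6000*100/(100) = 6000
    cost = 72120 + 6000*100 = 672120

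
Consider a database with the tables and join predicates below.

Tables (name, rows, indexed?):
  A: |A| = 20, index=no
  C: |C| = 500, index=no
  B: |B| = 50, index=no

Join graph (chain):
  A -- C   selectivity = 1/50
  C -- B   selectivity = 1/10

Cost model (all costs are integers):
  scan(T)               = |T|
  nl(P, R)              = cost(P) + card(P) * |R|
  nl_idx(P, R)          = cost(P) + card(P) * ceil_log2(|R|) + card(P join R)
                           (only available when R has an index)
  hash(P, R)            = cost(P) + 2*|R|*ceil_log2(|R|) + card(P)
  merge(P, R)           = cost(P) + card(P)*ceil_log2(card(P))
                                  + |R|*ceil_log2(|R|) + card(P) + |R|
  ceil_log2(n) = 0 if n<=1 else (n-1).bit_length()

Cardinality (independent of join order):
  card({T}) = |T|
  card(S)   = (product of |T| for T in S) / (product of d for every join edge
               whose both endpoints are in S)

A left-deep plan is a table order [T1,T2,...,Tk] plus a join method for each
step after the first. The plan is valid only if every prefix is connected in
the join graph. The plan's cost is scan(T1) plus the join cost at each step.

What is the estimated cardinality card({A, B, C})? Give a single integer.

Tables in S: A(20), B(50), C(500)
Edges inside S: A-C(d=50), C-B(d=10)
numerator = 20 * 50 * 500 = 500000
denominator = 50 * 10 = 500
card(S) = 500000 / 500 = 1000

1000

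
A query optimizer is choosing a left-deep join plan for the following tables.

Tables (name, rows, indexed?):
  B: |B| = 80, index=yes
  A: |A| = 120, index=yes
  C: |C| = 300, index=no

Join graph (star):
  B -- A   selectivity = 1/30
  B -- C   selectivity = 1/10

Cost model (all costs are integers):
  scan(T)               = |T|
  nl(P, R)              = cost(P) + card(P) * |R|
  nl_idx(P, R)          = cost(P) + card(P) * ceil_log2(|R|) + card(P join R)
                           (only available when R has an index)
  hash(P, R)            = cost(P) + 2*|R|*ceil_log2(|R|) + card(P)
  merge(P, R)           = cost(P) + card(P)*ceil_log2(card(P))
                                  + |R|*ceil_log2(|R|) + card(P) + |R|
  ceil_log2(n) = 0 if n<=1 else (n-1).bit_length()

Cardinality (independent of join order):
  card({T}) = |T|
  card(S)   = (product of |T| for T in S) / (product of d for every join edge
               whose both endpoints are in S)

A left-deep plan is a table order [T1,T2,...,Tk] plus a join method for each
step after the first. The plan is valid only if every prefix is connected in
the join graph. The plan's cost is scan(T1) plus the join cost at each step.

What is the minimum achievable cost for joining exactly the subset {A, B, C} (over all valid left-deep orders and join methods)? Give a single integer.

Selinger DP over subsets of {A,B,C}:
  {B}: scan cost=80, card=80
  {A}: scan cost=120, card=120
  {C}: scan cost=300, card=300
  {AB}: card=320; try (A,nl_idx)→960, (B,nl_idx)→1280, (B,hash)→1360, (A,merge)→1680, (B,merge)→1720, (A,hash)→1840 …(+2); best=960 via (A,nl_idx)
  {BC}: card=2400; try (B,hash)→1720, (C,merge)→3720, (B,merge)→3940, (B,nl_idx)→4800, (C,hash)→5560, (C,nl)→24080 …(+1); best=1720 via (B,hash)
  {ABC}: card=9600; try (A,hash)→5800, (C,hash)→6680, (C,merge)→7160, (A,nl_idx)→28120, (A,merge)→33880, (C,nl)→96960 …(+1); best=5800 via (A,hash)

5800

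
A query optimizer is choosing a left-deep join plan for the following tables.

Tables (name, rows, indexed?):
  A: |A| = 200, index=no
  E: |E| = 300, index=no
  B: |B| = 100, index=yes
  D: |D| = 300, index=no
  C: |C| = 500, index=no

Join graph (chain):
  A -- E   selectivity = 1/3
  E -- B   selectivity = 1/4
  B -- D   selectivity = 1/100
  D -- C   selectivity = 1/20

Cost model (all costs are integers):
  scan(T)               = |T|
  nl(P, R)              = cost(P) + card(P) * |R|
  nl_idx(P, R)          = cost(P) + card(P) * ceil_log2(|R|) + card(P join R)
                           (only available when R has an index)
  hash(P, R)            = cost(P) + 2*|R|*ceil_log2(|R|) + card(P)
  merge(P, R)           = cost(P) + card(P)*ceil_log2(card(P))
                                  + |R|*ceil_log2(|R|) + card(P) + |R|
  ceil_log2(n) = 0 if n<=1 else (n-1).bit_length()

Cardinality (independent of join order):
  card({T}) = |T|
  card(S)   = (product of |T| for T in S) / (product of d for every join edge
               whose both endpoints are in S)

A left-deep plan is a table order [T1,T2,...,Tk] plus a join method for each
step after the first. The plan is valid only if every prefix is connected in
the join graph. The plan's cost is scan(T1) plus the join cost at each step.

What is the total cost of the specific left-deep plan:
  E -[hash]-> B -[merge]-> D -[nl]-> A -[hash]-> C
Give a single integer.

step 1: scan E: cost=300, card=300
step 2: join B via hash
    card(P join B) = 300*100/(4) = 7500
    cost = 300 + 2*100*7 + 300 = 2000
step 3: join D via merge
    card(P join D) = 7500*300/(100) = 22500
    cost = 2000 + 7500*13 + 300*9 + 7500 + 300 = 110000
step 4: join A via nl
    card(P join A) = 22500*200/(3) = 1500000
    cost = 110000 + 22500*200 = 4610000
step 5: join C via hash
    card(P join C) = 1500000*500/(20) = 37500000
    cost = 4610000 + 2*500*9 + 1500000 = 6119000

6119000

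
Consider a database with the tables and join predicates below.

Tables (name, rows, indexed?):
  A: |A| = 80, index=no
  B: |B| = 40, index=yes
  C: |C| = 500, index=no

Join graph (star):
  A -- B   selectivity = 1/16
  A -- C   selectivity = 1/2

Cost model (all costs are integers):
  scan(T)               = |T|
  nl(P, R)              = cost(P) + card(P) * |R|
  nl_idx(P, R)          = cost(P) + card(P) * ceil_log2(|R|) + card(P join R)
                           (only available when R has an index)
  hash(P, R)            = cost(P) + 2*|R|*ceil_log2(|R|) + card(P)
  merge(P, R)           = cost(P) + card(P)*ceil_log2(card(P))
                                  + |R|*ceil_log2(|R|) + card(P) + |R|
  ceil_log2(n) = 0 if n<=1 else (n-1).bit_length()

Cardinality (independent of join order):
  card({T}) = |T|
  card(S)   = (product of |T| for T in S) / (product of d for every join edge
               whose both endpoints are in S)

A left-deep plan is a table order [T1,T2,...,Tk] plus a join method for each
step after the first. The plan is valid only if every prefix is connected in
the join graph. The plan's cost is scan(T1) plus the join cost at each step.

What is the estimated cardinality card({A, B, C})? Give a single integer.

Tables in S: A(80), B(40), C(500)
Edges inside S: A-B(d=16), A-C(d=2)
numerator = 80 * 40 * 500 = 1600000
denominator = 16 * 2 = 32
card(S) = 1600000 / 32 = 50000

50000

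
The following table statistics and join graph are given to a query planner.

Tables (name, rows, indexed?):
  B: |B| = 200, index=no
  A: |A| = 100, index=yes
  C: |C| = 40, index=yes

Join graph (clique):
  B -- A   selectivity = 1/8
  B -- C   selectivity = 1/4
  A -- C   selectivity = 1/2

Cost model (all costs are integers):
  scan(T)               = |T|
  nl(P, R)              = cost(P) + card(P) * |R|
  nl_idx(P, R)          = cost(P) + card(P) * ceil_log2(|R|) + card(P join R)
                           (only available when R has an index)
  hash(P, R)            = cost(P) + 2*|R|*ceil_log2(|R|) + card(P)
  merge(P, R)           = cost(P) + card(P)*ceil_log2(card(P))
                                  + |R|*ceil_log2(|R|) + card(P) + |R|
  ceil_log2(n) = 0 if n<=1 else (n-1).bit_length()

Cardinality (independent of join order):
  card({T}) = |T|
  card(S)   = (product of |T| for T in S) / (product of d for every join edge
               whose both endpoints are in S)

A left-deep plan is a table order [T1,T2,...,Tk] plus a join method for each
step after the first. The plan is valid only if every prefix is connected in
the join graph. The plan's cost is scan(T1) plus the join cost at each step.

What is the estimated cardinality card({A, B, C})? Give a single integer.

Tables in S: A(100), B(200), C(40)
Edges inside S: B-A(d=8), B-C(d=4), A-C(d=2)
numerator = 100 * 200 * 40 = 800000
denominator = 8 * 4 * 2 = 64
card(S) = 800000 / 64 = 12500

12500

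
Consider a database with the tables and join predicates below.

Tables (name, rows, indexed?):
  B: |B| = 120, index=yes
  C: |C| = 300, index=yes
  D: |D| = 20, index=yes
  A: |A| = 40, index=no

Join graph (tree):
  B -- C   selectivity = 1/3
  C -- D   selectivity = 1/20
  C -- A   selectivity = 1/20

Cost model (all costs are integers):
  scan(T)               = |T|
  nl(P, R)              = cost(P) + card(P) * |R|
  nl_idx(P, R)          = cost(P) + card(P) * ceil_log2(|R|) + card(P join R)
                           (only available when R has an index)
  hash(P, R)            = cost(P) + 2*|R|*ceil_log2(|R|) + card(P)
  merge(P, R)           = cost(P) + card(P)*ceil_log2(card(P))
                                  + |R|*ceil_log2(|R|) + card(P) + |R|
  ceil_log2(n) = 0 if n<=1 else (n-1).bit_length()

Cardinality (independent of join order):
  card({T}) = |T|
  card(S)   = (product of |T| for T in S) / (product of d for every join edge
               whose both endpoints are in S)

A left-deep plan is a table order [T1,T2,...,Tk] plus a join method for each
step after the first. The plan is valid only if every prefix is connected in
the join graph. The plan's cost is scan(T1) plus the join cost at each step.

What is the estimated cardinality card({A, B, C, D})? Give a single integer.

24000

Tables in S: A(40), B(120), C(300), D(20)
Edges inside S: B-C(d=3), C-D(d=20), C-A(d=20)
numerator = 40 * 120 * 300 * 20 = 28800000
denominator = 3 * 20 * 20 = 1200
card(S) = 28800000 / 1200 = 24000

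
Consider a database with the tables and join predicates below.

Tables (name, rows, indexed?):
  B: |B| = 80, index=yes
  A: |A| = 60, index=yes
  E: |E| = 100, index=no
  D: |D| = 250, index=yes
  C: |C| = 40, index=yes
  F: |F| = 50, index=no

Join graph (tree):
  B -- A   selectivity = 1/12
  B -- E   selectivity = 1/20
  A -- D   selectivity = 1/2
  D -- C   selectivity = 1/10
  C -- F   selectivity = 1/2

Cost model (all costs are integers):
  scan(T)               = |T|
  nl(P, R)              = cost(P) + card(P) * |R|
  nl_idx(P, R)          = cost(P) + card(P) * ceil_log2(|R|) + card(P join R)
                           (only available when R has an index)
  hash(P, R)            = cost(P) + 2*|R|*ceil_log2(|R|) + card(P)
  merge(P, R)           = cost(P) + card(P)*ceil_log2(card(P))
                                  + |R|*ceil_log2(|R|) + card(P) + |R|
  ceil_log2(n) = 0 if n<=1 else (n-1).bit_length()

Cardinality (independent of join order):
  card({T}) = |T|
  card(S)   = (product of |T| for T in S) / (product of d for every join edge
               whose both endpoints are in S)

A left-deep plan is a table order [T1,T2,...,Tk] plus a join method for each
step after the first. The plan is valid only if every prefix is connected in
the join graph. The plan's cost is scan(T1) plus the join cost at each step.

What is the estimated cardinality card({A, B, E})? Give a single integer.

2000

Tables in S: A(60), B(80), E(100)
Edges inside S: B-A(d=12), B-E(d=20)
numerator = 60 * 80 * 100 = 480000
denominator = 12 * 20 = 240
card(S) = 480000 / 240 = 2000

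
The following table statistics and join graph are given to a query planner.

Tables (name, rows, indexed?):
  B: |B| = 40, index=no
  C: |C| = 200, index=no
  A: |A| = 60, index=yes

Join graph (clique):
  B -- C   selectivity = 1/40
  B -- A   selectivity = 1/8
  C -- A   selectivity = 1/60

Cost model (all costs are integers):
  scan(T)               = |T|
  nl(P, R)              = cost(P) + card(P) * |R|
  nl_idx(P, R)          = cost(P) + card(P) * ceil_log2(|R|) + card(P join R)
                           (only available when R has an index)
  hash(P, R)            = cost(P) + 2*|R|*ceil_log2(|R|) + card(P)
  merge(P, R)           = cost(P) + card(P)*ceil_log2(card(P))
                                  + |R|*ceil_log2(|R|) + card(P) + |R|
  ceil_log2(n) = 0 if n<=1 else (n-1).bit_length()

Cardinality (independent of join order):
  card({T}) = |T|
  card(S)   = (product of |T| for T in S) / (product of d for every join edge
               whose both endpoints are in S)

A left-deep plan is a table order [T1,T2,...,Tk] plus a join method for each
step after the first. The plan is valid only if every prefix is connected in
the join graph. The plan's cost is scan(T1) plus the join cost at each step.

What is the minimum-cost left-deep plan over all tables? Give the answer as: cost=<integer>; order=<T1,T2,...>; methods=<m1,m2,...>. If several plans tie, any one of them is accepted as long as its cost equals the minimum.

cost=1800; order=C,A,B; methods=hash,hash

Selinger DP (subsets sized 1..n):
  {B}: scan cost=40, card=40
  {C}: scan cost=200, card=200
  {A}: scan cost=60, card=60
  {BC}: card=200; try (B,hash)→880, (C,merge)→2120, (B,merge)→2280, (C,hash)→3280, (C,nl)→8040, (B,nl)→8200; best=880 via (B,hash)
  {AB}: card=300; try (A,nl_idx)→580, (B,hash)→600, (A,merge)→740, (B,merge)→760, (A,hash)→800, (A,nl)→2440 …(+1); best=580 via (A,nl_idx)
  {AC}: card=200; try (A,hash)→1120, (A,nl_idx)→1600, (C,merge)→2280, (A,merge)→2420, (C,hash)→3320, (C,nl)→12060 …(+1); best=1120 via (A,hash)
  {ABC}: card=25; try (B,hash)→1800, (A,hash)→1800, (A,nl_idx)→2105, (A,merge)→3100, (B,merge)→3200, (C,hash)→4080 …(+4); best=1800 via (B,hash)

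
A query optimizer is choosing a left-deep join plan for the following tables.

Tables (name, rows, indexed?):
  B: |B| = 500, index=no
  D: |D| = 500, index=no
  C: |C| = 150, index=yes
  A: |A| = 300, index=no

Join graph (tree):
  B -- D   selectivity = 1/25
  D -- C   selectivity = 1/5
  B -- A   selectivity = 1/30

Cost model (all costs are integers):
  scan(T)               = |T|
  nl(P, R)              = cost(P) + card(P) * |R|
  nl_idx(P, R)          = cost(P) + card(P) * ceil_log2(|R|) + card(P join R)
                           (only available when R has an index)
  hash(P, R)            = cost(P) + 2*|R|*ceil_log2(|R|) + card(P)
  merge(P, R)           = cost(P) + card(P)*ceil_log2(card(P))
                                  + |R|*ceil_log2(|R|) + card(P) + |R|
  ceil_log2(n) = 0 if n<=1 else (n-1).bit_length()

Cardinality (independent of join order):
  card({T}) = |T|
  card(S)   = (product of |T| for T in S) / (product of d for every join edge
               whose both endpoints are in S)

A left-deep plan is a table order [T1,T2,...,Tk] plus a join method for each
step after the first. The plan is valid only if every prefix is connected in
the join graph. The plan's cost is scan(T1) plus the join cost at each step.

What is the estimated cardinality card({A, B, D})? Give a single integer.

100000

Tables in S: A(300), B(500), D(500)
Edges inside S: B-D(d=25), B-A(d=30)
numerator = 300 * 500 * 500 = 75000000
denominator = 25 * 30 = 750
card(S) = 75000000 / 750 = 100000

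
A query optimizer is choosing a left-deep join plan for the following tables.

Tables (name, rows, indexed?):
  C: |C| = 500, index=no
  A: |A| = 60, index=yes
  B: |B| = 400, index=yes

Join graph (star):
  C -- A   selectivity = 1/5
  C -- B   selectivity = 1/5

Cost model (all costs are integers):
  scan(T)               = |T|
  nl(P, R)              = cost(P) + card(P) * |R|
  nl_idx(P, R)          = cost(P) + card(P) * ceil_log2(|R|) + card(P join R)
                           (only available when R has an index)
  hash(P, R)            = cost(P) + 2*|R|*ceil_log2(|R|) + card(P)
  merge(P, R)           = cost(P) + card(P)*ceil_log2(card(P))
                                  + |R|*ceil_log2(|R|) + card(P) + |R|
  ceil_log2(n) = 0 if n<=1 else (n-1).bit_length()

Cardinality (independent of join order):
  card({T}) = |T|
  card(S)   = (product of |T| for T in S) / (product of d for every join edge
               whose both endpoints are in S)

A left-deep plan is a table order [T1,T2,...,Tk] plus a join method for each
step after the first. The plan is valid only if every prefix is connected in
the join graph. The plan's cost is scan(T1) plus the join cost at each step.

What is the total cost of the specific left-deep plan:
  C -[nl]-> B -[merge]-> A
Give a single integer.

step 1: scan C: cost=500, card=500
step 2: join B via nl
    card(P join B) = 500*400/(5) = 40000
    cost = 500 + 500*400 = 200500
step 3: join A via merge
    card(P join A) = 40000*60/(5) = 480000
    cost = 200500 + 40000*16 + 60*6 + 40000 + 60 = 880920

880920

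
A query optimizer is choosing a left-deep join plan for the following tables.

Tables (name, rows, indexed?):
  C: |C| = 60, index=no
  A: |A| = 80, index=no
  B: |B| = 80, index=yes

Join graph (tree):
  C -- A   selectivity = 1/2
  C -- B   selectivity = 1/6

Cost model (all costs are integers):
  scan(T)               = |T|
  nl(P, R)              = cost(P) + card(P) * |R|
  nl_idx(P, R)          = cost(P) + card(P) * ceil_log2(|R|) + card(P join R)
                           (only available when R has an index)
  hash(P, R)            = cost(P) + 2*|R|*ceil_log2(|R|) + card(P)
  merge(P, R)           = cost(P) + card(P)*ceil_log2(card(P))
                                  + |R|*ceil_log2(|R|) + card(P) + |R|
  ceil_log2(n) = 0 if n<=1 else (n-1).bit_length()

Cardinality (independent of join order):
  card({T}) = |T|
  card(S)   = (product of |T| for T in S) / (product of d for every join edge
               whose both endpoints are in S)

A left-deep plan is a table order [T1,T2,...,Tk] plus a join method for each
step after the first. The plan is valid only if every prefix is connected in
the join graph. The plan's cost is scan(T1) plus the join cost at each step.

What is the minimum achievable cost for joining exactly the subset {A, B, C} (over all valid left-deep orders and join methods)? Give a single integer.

Selinger DP over subsets of {A,B,C}:
  {C}: scan cost=60, card=60
  {A}: scan cost=80, card=80
  {B}: scan cost=80, card=80
  {AC}: card=2400; try (C,hash)→880, (A,merge)→1120, (C,merge)→1140, (A,hash)→1240, (A,nl)→4860, (C,nl)→4880; best=880 via (C,hash)
  {BC}: card=800; try (C,hash)→880, (B,merge)→1120, (C,merge)→1140, (B,hash)→1240, (B,nl_idx)→1280, (B,nl)→4860 …(+1); best=880 via (C,hash)
  {ABC}: card=32000; try (A,hash)→2800, (B,hash)→4400, (A,merge)→10320, (B,merge)→32720, (B,nl_idx)→49680, (A,nl)→64880 …(+1); best=2800 via (A,hash)

2800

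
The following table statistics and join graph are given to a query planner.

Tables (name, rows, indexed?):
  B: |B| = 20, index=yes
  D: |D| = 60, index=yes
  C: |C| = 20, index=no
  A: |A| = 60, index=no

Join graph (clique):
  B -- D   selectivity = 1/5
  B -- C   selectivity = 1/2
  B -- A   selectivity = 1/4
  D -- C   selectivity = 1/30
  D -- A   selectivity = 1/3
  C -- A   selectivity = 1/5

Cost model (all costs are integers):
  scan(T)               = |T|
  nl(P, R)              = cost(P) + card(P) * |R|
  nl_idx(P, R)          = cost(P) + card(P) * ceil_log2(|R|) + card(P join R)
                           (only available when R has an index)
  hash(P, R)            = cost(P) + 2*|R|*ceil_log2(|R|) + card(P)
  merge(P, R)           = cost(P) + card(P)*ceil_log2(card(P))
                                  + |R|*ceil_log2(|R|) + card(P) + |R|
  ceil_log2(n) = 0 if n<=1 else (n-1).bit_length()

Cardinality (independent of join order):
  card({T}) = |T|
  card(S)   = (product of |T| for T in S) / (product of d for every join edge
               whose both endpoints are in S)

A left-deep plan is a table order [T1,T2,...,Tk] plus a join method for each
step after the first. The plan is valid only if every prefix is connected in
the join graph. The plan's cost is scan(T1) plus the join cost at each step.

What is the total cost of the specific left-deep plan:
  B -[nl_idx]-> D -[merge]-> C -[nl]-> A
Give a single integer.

step 1: scan B: cost=20, card=20
step 2: join D via nl_idx
    card(P join D) = 20*60/(5) = 240
    cost = 20 + 20*6 + 240 = 380
step 3: join C via merge
    card(P join C) = 240*20/(2*30) = 80
    cost = 380 + 240*8 + 20*5 + 240 + 20 = 2660
step 4: join A via nl
    card(P join A) = 80*60/(4*3*5) = 80
    cost = 2660 + 80*60 = 7460

7460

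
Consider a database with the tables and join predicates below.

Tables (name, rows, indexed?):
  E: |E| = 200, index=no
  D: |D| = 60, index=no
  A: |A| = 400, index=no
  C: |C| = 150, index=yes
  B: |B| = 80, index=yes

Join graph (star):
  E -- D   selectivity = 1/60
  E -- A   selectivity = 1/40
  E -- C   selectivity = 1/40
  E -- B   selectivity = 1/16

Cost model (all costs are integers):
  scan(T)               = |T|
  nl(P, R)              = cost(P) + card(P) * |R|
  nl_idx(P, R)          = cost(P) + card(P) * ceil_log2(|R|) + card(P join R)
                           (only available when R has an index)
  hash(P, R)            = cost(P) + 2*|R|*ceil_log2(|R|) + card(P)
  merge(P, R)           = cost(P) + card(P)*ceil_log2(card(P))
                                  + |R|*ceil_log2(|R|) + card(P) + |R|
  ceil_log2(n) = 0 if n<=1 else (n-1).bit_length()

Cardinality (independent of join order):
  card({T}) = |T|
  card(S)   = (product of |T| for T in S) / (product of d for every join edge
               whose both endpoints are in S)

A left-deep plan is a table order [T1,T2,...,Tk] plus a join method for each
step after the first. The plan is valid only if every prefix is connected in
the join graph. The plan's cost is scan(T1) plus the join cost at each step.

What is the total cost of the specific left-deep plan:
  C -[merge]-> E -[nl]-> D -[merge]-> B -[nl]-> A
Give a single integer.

1557190

step 1: scan C: cost=150, card=150
step 2: join E via merge
    card(P join E) = 150*200/(40) = 750
    cost = 150 + 150*8 + 200*8 + 150 + 200 = 3300
step 3: join D via nl
    card(P join D) = 750*60/(60) = 750
    cost = 3300 + 750*60 = 48300
step 4: join B via merge
    card(P join B) = 750*80/(16) = 3750
    cost = 48300 + 750*10 + 80*7 + 750 + 80 = 57190
step 5: join A via nl
    card(P join A) = 3750*400/(40) = 37500
    cost = 57190 + 3750*400 = 1557190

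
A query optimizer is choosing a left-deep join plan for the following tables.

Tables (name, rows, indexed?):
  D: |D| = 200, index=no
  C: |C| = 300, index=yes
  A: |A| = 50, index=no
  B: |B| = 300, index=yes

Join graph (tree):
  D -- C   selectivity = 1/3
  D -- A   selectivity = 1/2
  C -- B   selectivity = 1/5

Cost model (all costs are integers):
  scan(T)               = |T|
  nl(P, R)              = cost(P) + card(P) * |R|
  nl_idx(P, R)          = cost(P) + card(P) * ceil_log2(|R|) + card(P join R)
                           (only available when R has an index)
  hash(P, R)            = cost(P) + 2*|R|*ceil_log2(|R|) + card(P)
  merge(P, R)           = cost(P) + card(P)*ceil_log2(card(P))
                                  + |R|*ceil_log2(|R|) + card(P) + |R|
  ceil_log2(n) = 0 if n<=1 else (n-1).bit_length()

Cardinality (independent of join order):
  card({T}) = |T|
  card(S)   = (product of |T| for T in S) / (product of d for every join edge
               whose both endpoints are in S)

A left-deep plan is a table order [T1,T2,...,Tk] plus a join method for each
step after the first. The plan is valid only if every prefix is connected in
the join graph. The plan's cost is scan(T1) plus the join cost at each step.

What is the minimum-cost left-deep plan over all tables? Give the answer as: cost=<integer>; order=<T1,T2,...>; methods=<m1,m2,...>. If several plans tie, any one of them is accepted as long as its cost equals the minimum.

cost=516800; order=D,A,C,B; methods=hash,hash,hash

Selinger DP (subsets sized 1..n):
  {D}: scan cost=200, card=200
  {C}: scan cost=300, card=300
  {A}: scan cost=50, card=50
  {B}: scan cost=300, card=300
  {CD}: card=20000; try (D,hash)→3800, (C,merge)→5000, (D,merge)→5100, (C,hash)→5800, (C,nl_idx)→22000, (C,nl)→60200 …(+1); best=3800 via (D,hash)
  {AD}: card=5000; try (A,hash)→1000, (D,merge)→2200, (A,merge)→2350, (D,hash)→3300, (D,nl)→10050, (A,nl)→10200; best=1000 via (A,hash)
  {BC}: card=18000; try (C,hash)→6000, (B,hash)→6000, (C,merge)→6300, (B,merge)→6300, (C,nl_idx)→21000, (B,nl_idx)→21000 …(+2); best=6000 via (C,hash)
  {ACD}: card=500000; try (C,hash)→11400, (A,hash)→24400, (C,merge)→74000, (A,merge)→324150, (C,nl_idx)→546000, (A,nl)→1003800 …(+1); best=11400 via (C,hash)
  {BCD}: card=1200000; try (D,hash)→27200, (B,hash)→29200, (D,merge)→295800, (B,merge)→326800, (B,nl_idx)→1383800, (D,nl)→3606000 …(+1); best=27200 via (D,hash)
  {ABCD}: card=30000000; try (B,hash)→516800, (A,hash)→1227800, (B,merge)→10014400, (A,merge)→26427550, (B,nl_idx)→34511400, (A,nl)→60027200 …(+1); best=516800 via (B,hash)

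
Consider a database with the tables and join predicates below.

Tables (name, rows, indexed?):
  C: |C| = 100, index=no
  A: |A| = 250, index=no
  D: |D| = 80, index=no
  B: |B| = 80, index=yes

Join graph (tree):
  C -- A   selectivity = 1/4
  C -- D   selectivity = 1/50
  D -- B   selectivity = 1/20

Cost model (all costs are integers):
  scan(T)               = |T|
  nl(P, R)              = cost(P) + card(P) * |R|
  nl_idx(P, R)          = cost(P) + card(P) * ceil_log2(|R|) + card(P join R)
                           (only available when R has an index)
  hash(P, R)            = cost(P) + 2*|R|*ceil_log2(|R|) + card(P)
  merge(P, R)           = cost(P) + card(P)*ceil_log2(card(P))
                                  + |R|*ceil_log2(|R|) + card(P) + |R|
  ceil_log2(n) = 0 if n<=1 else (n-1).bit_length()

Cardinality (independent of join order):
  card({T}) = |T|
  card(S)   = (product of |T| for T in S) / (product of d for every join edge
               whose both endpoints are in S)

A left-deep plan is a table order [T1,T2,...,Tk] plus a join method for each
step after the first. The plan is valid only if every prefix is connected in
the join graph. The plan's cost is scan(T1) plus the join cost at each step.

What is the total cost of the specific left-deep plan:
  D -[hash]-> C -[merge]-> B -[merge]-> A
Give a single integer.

step 1: scan D: cost=80, card=80
step 2: join C via hash
    card(P join C) = 80*100/(50) = 160
    cost = 80 + 2*100*7 + 80 = 1560
step 3: join B via merge
    card(P join B) = 160*80/(20) = 640
    cost = 1560 + 160*8 + 80*7 + 160 + 80 = 3640
step 4: join A via merge
    card(P join A) = 640*250/(4) = 40000
    cost = 3640 + 640*10 + 250*8 + 640 + 250 = 12930

12930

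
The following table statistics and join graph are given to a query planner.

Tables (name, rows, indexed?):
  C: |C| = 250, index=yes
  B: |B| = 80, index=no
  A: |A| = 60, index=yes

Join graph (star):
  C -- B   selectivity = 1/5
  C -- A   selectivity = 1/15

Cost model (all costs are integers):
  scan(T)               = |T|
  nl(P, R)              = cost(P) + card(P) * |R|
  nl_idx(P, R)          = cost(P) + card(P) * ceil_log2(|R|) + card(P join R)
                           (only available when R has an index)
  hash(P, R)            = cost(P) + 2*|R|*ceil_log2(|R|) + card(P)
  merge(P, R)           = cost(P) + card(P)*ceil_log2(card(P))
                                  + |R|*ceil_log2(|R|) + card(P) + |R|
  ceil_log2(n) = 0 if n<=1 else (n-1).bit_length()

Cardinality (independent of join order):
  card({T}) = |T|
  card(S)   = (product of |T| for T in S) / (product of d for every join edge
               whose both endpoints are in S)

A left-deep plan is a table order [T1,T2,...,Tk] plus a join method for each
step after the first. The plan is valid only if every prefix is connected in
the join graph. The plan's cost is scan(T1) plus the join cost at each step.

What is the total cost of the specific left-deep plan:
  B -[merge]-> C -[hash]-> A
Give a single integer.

7690

step 1: scan B: cost=80, card=80
step 2: join C via merge
    card(P join C) = 80*250/(5) = 4000
    cost = 80 + 80*7 + 250*8 + 80 + 250 = 2970
step 3: join A via hash
    card(P join A) = 4000*60/(15) = 16000
    cost = 2970 + 2*60*6 + 4000 = 7690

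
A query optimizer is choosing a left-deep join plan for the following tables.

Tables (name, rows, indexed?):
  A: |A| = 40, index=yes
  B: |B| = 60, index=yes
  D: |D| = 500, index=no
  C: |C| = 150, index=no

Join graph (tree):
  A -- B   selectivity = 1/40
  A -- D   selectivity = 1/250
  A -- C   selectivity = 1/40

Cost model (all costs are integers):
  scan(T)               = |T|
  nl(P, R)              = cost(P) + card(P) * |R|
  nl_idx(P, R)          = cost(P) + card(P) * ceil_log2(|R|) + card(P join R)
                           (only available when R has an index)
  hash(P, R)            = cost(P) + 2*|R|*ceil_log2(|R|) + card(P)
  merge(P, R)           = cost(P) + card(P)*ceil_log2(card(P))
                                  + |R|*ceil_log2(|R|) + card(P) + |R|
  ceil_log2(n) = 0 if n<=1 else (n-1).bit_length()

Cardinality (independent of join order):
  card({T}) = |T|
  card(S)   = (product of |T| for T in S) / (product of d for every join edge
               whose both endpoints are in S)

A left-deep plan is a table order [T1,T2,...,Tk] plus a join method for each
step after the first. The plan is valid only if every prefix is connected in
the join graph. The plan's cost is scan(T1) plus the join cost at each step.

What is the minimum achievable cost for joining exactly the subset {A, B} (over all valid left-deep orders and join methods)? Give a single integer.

340

Selinger DP over subsets of {A,B}:
  {A}: scan cost=40, card=40
  {B}: scan cost=60, card=60
  {AB}: card=60; try (B,nl_idx)→340, (A,nl_idx)→480, (A,hash)→600, (B,merge)→740, (A,merge)→760, (B,hash)→800 …(+2); best=340 via (B,nl_idx)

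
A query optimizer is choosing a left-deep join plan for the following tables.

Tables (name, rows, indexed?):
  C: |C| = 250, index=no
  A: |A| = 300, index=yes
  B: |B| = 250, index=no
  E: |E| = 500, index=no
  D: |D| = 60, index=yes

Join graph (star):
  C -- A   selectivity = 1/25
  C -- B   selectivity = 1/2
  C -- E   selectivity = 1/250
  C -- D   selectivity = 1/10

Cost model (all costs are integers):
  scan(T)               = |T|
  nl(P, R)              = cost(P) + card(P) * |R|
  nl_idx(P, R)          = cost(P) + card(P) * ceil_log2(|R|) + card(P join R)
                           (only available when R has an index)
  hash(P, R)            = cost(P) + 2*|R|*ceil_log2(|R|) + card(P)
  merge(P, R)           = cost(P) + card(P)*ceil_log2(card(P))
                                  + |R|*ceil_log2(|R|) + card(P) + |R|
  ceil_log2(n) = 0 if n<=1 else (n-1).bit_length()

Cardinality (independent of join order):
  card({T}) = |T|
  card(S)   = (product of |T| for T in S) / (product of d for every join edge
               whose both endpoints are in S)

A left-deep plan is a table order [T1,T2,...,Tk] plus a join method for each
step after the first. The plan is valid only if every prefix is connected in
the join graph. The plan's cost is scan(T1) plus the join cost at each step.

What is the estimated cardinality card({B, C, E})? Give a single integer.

Tables in S: B(250), C(250), E(500)
Edges inside S: C-B(d=2), C-E(d=250)
numerator = 250 * 250 * 500 = 31250000
denominator = 2 * 250 = 500
card(S) = 31250000 / 500 = 62500

62500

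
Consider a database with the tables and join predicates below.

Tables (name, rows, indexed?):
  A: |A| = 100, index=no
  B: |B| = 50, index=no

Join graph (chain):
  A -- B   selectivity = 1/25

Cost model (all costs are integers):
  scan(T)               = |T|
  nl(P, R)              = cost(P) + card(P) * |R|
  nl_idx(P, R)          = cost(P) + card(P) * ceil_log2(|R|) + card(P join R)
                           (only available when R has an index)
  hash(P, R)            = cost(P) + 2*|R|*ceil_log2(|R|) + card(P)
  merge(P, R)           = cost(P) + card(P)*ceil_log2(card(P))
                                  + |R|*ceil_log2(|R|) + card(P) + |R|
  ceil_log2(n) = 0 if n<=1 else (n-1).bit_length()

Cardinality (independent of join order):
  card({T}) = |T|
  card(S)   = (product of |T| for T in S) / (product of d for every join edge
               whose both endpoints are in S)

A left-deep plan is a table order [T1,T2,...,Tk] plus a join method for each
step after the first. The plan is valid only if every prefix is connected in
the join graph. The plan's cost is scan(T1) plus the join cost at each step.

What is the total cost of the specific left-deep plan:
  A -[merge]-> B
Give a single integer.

1250

step 1: scan A: cost=100, card=100
step 2: join B via merge
    card(P join B) = 100*50/(25) = 200
    cost = 100 + 100*7 + 50*6 + 100 + 50 = 1250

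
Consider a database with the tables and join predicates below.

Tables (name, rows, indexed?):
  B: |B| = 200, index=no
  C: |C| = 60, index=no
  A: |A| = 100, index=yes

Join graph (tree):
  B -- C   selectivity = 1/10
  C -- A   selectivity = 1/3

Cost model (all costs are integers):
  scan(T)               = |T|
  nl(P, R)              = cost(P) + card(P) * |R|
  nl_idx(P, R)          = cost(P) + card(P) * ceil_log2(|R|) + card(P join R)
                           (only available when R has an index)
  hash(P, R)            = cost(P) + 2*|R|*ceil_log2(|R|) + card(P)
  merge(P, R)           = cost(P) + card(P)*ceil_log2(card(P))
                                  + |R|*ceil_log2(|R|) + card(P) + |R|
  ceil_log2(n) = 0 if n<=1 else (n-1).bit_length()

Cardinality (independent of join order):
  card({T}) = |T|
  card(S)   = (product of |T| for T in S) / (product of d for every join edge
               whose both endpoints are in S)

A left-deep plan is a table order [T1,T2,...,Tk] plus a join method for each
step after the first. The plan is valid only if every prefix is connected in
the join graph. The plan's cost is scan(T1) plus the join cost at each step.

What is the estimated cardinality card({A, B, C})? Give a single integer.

40000

Tables in S: A(100), B(200), C(60)
Edges inside S: B-C(d=10), C-A(d=3)
numerator = 100 * 200 * 60 = 1200000
denominator = 10 * 3 = 30
card(S) = 1200000 / 30 = 40000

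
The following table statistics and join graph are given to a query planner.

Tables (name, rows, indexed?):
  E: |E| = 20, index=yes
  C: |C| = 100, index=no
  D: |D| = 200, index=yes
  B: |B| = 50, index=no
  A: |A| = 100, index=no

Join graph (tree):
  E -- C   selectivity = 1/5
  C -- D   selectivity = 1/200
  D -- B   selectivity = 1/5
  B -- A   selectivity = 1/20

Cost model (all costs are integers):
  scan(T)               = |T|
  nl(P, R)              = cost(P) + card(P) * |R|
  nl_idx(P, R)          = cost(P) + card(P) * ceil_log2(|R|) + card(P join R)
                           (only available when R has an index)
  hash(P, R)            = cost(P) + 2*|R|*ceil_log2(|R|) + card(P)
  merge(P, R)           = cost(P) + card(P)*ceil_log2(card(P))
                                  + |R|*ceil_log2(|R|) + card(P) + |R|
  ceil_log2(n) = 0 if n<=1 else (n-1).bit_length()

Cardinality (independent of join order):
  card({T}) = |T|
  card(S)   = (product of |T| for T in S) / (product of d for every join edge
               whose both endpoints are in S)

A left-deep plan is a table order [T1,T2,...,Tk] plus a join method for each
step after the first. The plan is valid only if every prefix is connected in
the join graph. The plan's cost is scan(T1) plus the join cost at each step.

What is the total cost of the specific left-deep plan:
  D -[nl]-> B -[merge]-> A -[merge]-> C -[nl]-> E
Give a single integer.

step 1: scan D: cost=200, card=200
step 2: join B via nl
    card(P join B) = 200*50/(5) = 2000
    cost = 200 + 200*50 = 10200
step 3: join A via merge
    card(P join A) = 2000*100/(20) = 10000
    cost = 10200 + 2000*11 + 100*7 + 2000 + 100 = 35000
step 4: join C via merge
    card(P join C) = 10000*100/(200) = 5000
    cost = 35000 + 10000*14 + 100*7 + 10000 + 100 = 185800
step 5: join E via nl
    card(P join E) = 5000*20/(5) = 20000
    cost = 185800 + 5000*20 = 285800

285800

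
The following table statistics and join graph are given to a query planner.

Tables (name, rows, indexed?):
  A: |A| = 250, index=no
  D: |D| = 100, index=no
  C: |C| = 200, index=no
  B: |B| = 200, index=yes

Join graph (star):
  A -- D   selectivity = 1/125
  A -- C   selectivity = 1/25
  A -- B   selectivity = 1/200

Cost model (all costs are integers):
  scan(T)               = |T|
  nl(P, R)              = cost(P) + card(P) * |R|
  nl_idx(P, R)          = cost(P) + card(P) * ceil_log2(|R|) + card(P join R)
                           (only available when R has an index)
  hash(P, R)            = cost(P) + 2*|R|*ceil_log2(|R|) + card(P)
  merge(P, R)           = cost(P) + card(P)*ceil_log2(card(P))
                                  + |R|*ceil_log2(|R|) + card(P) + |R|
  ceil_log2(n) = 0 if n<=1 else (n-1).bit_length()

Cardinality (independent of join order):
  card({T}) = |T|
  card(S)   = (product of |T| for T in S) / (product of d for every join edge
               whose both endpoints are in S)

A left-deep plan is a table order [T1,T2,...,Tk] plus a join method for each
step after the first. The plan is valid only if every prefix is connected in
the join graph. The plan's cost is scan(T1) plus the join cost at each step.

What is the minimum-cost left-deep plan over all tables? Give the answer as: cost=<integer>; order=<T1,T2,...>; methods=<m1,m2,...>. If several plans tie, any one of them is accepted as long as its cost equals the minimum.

Selinger DP (subsets sized 1..n):
  {A}: scan cost=250, card=250
  {D}: scan cost=100, card=100
  {C}: scan cost=200, card=200
  {B}: scan cost=200, card=200
  {AD}: card=200; try (D,hash)→1900, (A,merge)→3150, (D,merge)→3300, (A,hash)→4200, (A,nl)→25100, (D,nl)→25250; best=1900 via (D,hash)
  {AC}: card=2000; try (C,hash)→3700, (A,merge)→4250, (C,merge)→4300, (A,hash)→4400, (A,nl)→50200, (C,nl)→50250; best=3700 via (C,hash)
  {AB}: card=250; try (B,nl_idx)→2500, (B,hash)→3700, (A,merge)→4250, (B,merge)→4300, (A,hash)→4400, (A,nl)→50200 …(+1); best=2500 via (B,nl_idx)
  {ACD}: card=1600; try (C,hash)→5300, (C,merge)→5500, (D,hash)→7100, (D,merge)→28500, (C,nl)→41900, (D,nl)→203700; best=5300 via (C,hash)
  {ABD}: card=200; try (B,nl_idx)→3700, (D,hash)→4150, (B,hash)→5300, (B,merge)→5500, (D,merge)→5550, (D,nl)→27500 …(+1); best=3700 via (B,nl_idx)
  {ABC}: card=2000; try (C,hash)→5950, (C,merge)→6550, (B,hash)→8900, (B,nl_idx)→21700, (B,merge)→29500, (C,nl)→52500 …(+1); best=5950 via (C,hash)
  {ABCD}: card=1600; try (C,hash)→7100, (C,merge)→7300, (D,hash)→9350, (B,hash)→10100, (B,nl_idx)→19700, (B,merge)→26300 …(+4); best=7100 via (C,hash)

cost=7100; order=A,D,B,C; methods=hash,nl_idx,hash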